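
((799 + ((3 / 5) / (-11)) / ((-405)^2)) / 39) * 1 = 2402692874 / 117277875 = 20.49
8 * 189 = 1512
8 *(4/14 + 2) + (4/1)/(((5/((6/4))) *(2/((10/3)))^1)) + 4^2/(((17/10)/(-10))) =-8786/119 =-73.83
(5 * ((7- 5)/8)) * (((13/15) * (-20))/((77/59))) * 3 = -3835/77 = -49.81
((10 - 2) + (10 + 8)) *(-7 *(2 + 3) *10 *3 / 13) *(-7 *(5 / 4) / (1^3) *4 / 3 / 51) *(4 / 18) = 49000 / 459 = 106.75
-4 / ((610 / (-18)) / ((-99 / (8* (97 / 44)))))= -0.66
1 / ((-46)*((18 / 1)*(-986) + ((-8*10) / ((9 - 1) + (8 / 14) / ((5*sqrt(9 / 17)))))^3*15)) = 7091364218750*sqrt(17) / 1632713740062372142949 + 78011029104954991 / 117555389284490794292328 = 0.00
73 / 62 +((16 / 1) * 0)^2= 73 / 62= 1.18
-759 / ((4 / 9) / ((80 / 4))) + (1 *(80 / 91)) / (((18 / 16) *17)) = -475539425 / 13923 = -34154.95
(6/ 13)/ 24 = 1/ 52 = 0.02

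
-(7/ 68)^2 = -49/ 4624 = -0.01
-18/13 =-1.38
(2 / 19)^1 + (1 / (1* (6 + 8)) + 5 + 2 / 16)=5641 / 1064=5.30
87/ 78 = 29/ 26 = 1.12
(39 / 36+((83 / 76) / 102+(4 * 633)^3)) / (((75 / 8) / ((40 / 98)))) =167781319181356 / 237405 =706730351.85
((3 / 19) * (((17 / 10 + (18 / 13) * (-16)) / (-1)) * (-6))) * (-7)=167517 / 1235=135.64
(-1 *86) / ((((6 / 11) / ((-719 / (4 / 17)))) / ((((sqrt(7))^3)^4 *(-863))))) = -586999847337673 / 12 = -48916653944806.08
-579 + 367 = -212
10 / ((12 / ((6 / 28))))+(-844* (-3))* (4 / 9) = 94543 / 84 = 1125.51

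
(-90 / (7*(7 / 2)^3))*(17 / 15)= -816 / 2401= -0.34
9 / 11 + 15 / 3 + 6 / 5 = 386 / 55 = 7.02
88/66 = 4/3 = 1.33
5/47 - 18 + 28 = 475/47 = 10.11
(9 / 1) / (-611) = -9 / 611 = -0.01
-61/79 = -0.77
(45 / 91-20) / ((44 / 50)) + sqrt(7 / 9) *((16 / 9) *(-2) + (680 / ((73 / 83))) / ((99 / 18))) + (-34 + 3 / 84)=-224743 / 4004 + 990224 *sqrt(7) / 21681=64.71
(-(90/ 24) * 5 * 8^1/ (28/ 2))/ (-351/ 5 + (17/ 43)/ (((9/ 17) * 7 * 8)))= 1161000/ 7605427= 0.15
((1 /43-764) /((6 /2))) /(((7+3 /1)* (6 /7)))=-229957 /7740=-29.71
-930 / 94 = -465 / 47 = -9.89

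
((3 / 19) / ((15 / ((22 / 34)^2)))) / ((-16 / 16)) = -121 / 27455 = -0.00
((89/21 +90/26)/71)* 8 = 0.87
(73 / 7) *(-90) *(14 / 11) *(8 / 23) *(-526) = 55293120 / 253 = 218549.88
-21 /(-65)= 21 /65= 0.32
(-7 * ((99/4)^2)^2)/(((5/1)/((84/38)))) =-1161246.82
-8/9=-0.89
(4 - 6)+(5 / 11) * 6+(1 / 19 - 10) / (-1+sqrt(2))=-23.29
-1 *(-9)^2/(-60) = 27/20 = 1.35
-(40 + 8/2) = -44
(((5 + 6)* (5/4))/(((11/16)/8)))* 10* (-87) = -139200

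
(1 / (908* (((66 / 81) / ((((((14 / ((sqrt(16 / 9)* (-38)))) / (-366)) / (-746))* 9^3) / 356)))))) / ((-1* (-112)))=-19683 / 787029045501952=-0.00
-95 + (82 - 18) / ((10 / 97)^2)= 148169 / 25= 5926.76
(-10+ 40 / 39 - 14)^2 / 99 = 802816 / 150579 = 5.33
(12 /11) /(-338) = -6 /1859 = -0.00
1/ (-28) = -1/ 28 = -0.04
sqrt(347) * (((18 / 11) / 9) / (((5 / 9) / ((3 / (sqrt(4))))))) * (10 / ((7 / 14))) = 108 * sqrt(347) / 11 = 182.89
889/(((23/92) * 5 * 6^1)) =1778/15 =118.53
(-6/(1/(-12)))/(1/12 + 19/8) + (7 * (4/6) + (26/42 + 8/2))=15931/413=38.57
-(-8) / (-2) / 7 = -4 / 7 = -0.57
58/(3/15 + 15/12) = 40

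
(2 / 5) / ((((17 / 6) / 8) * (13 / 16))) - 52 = -55924 / 1105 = -50.61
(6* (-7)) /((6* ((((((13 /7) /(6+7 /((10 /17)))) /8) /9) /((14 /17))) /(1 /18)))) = -245588 /1105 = -222.25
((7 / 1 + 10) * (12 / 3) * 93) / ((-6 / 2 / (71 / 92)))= -37417 / 23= -1626.83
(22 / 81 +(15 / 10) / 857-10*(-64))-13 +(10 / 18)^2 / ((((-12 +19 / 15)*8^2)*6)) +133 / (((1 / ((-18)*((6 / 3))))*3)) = -1385807684405 / 1430545536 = -968.73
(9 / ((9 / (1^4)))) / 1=1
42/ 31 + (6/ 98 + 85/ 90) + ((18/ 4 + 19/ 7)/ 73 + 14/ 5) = 26243627/ 4989915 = 5.26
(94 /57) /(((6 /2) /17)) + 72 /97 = 10.09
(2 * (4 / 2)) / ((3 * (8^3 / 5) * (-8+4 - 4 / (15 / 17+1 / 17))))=-0.00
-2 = -2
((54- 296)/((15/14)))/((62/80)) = -27104/93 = -291.44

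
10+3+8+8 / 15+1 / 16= 5183 / 240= 21.60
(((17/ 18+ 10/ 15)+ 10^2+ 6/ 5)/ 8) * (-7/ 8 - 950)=-70387571/ 5760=-12220.06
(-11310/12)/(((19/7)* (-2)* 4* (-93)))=-13195/28272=-0.47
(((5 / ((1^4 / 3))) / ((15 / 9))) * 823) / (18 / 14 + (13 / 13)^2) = 51849 / 16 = 3240.56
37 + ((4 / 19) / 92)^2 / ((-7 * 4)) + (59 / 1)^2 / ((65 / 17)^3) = 145780345944071 / 1468456125500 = 99.27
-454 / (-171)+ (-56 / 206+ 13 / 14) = 816605 / 246582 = 3.31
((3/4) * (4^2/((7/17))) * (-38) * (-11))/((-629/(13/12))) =-5434/259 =-20.98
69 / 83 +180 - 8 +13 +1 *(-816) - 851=-122937 / 83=-1481.17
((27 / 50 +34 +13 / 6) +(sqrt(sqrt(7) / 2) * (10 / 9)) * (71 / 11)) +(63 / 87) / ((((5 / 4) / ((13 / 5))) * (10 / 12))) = 355 * sqrt(2) * 7^(1 / 4) / 99 +418841 / 10875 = 46.76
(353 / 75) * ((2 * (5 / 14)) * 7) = 353 / 15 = 23.53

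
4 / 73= 0.05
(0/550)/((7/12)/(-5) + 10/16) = 0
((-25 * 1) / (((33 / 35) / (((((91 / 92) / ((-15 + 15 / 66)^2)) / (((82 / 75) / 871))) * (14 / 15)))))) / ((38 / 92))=-216.34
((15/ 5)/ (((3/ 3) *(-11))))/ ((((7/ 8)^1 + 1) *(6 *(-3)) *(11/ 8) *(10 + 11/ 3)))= 32/ 74415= 0.00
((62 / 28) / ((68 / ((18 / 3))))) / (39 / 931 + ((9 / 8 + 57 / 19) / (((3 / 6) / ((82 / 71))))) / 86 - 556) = -1218147 / 3465606247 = -0.00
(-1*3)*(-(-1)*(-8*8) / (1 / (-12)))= -2304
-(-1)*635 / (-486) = -635 / 486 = -1.31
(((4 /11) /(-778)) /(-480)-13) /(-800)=13350479 /821568000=0.02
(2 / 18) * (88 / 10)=44 / 45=0.98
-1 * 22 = -22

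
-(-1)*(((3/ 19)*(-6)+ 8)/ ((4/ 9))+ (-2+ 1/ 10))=13.97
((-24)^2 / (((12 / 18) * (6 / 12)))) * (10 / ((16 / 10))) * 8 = 86400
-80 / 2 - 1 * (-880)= 840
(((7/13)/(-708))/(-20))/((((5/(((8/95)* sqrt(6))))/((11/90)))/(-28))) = -539* sqrt(6)/245919375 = -0.00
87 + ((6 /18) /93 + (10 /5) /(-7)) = 86.72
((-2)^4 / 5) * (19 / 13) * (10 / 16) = 38 / 13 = 2.92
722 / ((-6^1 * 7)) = -361 / 21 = -17.19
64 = 64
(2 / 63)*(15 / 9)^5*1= 6250 / 15309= 0.41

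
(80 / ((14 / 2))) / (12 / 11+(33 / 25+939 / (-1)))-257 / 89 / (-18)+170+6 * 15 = 41743676651 / 160461126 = 260.15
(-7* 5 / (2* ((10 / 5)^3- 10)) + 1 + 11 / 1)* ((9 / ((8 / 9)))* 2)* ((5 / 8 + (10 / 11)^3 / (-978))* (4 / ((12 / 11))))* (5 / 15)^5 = 269774485 / 68162688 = 3.96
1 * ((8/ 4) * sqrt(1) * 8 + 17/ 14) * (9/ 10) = 2169/ 140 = 15.49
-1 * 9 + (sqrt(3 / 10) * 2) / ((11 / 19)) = -9 + 19 * sqrt(30) / 55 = -7.11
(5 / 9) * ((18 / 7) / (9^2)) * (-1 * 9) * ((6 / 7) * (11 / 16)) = -0.09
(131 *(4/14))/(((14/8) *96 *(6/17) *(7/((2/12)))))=2227/148176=0.02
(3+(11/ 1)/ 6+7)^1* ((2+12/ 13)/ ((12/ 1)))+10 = 6029/ 468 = 12.88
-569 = -569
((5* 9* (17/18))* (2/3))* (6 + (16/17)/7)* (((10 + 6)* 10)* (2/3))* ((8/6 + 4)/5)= 3737600/189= 19775.66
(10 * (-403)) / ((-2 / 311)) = 626665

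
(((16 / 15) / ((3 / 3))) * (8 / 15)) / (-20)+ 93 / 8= 104369 / 9000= 11.60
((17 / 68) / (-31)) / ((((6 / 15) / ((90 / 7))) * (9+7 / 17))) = -765 / 27776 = -0.03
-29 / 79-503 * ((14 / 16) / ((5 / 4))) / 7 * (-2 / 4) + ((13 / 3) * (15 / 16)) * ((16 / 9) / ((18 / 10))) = 3685217 / 127980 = 28.80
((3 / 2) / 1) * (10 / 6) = 5 / 2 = 2.50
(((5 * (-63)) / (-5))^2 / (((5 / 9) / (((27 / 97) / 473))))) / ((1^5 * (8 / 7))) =6751269 / 1835240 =3.68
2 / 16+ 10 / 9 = 89 / 72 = 1.24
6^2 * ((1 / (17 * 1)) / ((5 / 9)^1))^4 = 0.00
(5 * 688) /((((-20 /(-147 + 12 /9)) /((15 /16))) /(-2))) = -93955 /2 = -46977.50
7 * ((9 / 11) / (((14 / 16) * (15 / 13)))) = 312 / 55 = 5.67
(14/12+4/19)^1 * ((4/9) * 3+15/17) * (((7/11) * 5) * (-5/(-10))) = 620935/127908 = 4.85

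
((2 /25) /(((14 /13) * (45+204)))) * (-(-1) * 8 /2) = 52 /43575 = 0.00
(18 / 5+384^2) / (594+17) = 737298 / 3055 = 241.34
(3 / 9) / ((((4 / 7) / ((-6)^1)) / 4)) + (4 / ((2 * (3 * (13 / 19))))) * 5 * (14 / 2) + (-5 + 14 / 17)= 10559 / 663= 15.93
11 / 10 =1.10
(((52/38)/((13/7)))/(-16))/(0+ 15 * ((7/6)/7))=-7/380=-0.02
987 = 987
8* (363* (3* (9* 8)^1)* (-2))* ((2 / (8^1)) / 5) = -62726.40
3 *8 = 24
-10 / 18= -5 / 9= -0.56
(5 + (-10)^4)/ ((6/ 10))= 16675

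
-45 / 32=-1.41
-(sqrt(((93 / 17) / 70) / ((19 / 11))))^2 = -1023 / 22610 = -0.05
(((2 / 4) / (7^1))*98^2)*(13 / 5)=8918 / 5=1783.60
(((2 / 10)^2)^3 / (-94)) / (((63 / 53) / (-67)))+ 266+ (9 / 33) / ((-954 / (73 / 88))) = 1262760440883629 / 4747223250000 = 266.00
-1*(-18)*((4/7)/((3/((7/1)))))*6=144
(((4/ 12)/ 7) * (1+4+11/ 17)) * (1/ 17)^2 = 32/ 34391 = 0.00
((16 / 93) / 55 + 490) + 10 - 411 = 455251 / 5115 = 89.00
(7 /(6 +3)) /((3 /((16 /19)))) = 112 /513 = 0.22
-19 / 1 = -19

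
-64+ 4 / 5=-316 / 5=-63.20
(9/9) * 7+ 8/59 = 421/59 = 7.14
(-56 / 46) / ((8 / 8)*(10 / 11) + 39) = -308 / 10097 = -0.03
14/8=7/4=1.75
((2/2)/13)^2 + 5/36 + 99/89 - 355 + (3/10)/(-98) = -23464251791/66330810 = -353.75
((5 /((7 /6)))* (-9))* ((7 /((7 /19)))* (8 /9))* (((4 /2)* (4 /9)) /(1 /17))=-9843.81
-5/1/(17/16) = -80/17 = -4.71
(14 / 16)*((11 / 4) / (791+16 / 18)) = 693 / 228064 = 0.00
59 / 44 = 1.34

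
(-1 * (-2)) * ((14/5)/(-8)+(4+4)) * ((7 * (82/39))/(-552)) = -4879/11960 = -0.41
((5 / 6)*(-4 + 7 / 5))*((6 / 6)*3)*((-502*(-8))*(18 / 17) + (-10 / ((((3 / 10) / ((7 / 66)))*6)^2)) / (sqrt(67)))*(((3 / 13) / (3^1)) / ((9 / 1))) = -4016 / 17 + 6125*sqrt(67) / 212760108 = -236.24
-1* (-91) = 91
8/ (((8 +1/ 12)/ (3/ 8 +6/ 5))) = 756/ 485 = 1.56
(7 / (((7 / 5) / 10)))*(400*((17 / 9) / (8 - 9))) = -340000 / 9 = -37777.78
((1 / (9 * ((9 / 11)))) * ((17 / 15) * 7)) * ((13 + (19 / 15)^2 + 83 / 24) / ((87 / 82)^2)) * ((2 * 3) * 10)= 143085096154 / 137945025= 1037.26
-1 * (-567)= 567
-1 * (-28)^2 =-784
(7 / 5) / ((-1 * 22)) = -7 / 110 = -0.06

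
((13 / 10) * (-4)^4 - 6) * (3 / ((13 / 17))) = 83334 / 65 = 1282.06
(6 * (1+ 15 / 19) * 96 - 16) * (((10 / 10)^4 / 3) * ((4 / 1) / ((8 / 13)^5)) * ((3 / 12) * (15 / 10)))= 447408065 / 77824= 5748.97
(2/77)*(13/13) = 2/77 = 0.03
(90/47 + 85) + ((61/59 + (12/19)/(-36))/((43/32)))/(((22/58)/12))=2762319757/24920951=110.84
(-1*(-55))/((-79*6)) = -55/474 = -0.12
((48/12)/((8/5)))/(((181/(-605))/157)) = -474925/362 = -1311.95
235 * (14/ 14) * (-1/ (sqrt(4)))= -235/ 2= -117.50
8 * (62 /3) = 496 /3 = 165.33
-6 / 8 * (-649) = 1947 / 4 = 486.75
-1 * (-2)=2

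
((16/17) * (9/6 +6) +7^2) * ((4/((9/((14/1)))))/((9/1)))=53368/1377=38.76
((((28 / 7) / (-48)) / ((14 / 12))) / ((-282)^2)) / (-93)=0.00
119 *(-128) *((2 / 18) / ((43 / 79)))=-1203328 / 387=-3109.37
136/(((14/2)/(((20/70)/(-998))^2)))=0.00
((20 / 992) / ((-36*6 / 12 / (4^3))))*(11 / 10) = -22 / 279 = -0.08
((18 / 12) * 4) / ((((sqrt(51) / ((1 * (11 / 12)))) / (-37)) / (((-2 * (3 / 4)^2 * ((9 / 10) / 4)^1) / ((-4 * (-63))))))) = 1221 * sqrt(51) / 304640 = 0.03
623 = 623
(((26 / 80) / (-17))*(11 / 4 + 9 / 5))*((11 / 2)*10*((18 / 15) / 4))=-39039 / 27200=-1.44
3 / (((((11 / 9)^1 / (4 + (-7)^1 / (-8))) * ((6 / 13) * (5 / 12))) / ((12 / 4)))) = 41067 / 220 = 186.67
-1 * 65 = -65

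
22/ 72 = 11/ 36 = 0.31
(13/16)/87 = 13/1392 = 0.01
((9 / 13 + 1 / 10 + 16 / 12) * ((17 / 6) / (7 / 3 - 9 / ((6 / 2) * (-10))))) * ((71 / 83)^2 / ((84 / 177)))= 4191525967 / 1188600504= 3.53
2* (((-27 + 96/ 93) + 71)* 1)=90.06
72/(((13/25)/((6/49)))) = 10800/637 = 16.95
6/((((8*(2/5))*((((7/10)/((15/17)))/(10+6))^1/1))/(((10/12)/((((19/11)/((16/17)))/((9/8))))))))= 742500/38437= 19.32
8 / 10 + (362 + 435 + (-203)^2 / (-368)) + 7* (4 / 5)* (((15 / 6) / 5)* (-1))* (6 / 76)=4793701 / 6992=685.60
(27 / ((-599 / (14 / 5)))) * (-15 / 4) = 567 / 1198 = 0.47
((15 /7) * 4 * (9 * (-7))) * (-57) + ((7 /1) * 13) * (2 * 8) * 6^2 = 83196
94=94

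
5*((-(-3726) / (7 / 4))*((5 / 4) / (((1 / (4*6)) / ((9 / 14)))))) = 10060200 / 49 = 205310.20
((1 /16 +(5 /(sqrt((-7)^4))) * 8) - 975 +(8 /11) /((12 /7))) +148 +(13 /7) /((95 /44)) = -824.84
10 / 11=0.91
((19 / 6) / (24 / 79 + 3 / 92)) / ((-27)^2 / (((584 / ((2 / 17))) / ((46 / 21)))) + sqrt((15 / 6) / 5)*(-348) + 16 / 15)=-18132488508437520*sqrt(2) / 670323467788101557- 434039955306076 / 2010970403364304671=-0.04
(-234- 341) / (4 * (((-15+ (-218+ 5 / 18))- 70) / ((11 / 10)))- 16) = 56925 / 110564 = 0.51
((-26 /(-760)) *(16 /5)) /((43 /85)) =884 /4085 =0.22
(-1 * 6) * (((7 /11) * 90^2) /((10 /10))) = -340200 /11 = -30927.27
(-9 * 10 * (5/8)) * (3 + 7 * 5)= -4275/2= -2137.50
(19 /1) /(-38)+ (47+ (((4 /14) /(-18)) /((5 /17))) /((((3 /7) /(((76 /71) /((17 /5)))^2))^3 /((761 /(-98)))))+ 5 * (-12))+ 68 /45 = -5296537720683155779501 /441978326130142891710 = -11.98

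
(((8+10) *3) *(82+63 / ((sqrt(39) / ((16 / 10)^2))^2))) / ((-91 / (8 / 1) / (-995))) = 64670803488 / 147875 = 437334.26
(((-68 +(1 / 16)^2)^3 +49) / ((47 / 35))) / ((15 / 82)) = -504504139572811 / 394264576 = -1279608.09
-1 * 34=-34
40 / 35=8 / 7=1.14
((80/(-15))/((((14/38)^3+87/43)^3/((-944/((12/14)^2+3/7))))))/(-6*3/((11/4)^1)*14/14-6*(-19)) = 687060425235707638192/152016607197644007699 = 4.52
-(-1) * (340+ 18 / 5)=1718 / 5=343.60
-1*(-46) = 46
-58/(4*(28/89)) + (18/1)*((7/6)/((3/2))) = -32.09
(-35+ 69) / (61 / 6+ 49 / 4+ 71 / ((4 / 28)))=408 / 6233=0.07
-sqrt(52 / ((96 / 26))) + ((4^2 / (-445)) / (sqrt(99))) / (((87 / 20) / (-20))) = -13 * sqrt(3) / 6 + 1280 * sqrt(11) / 255519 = -3.74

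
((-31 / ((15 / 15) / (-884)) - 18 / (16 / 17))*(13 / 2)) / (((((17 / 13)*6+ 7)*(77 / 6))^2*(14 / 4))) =88405083 / 63099806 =1.40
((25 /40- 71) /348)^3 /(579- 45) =-178453547 /11522559246336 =-0.00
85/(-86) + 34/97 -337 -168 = -4218031/8342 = -505.64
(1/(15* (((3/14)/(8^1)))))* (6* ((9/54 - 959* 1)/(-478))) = 322168/10755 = 29.96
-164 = -164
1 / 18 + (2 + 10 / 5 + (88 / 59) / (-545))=2345731 / 578790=4.05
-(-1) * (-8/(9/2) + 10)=74/9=8.22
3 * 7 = 21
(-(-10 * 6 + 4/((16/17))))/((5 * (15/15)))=223/20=11.15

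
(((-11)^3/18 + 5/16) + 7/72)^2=5407.36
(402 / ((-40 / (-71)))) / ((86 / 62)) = 442401 / 860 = 514.42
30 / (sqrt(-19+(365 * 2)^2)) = 10 * sqrt(59209) / 59209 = 0.04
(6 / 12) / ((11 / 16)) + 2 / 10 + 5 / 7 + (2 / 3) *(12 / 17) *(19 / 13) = 2.33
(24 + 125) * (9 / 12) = 447 / 4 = 111.75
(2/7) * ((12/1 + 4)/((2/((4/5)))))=64/35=1.83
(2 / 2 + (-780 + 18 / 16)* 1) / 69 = -6223 / 552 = -11.27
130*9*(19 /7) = 22230 /7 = 3175.71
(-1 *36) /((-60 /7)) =21 /5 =4.20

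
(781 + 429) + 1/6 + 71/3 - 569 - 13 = 3911/6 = 651.83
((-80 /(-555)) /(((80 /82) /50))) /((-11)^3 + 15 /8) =-6560 /1180263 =-0.01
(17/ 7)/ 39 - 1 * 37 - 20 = -15544/ 273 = -56.94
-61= -61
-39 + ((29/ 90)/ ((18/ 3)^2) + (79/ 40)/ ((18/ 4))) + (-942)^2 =2874934451/ 3240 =887325.45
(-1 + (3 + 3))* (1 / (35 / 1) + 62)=2171 / 7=310.14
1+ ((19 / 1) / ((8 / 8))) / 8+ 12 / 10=183 / 40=4.58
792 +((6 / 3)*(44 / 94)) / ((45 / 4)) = 792.08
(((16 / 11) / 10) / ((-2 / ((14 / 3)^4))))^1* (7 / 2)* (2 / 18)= -537824 / 40095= -13.41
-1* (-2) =2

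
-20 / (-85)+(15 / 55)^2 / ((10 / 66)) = 679 / 935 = 0.73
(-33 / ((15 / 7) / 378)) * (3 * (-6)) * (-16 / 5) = -8382528 / 25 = -335301.12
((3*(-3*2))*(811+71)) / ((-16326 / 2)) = 1764 / 907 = 1.94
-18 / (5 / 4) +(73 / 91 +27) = 6098 / 455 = 13.40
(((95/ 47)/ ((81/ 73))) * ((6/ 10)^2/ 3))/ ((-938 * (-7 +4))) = 1387/ 17854830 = 0.00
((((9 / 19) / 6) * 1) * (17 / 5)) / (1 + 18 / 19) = 51 / 370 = 0.14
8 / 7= 1.14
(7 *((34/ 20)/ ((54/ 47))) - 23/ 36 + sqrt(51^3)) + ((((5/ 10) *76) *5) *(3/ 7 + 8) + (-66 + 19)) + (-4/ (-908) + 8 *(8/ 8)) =51 *sqrt(51) + 337250078/ 214515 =1936.36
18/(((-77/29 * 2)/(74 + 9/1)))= -21663/77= -281.34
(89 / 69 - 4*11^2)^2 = 1109356249 / 4761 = 233009.08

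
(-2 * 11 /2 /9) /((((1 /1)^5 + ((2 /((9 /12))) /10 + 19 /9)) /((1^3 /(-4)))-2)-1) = 55 /743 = 0.07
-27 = -27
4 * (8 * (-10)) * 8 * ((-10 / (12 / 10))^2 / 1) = -1600000 / 9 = -177777.78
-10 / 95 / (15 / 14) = -28 / 285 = -0.10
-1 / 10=-0.10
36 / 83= 0.43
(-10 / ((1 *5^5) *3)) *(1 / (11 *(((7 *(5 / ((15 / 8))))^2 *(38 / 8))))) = -3 / 51205000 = -0.00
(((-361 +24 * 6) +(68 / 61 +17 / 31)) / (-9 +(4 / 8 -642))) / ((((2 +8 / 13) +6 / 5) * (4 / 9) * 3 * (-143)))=-3054015 / 6711401048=-0.00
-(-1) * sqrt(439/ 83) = sqrt(36437)/ 83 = 2.30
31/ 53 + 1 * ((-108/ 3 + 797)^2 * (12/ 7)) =368321173/ 371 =992779.44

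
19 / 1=19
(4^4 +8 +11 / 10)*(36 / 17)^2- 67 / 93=159663049 / 134385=1188.10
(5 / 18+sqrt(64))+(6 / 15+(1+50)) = 5371 / 90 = 59.68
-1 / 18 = -0.06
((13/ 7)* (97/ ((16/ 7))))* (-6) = -3783/ 8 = -472.88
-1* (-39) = 39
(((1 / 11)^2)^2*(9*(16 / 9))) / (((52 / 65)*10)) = 2 / 14641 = 0.00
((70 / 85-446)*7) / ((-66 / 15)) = 12040 / 17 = 708.24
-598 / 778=-299 / 389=-0.77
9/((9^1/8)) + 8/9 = 80/9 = 8.89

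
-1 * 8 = -8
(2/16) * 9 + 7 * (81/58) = 2529/232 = 10.90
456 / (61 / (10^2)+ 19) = 45600 / 1961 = 23.25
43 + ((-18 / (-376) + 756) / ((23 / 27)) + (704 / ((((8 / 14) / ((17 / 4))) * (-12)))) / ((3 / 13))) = -960.24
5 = 5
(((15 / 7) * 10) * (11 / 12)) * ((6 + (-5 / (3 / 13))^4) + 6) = 4909189175 / 1134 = 4329090.98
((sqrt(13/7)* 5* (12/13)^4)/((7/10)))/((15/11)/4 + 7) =45619200* sqrt(91)/452034947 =0.96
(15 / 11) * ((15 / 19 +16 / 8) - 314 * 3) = -267675 / 209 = -1280.74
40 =40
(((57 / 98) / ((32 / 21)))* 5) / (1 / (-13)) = -11115 / 448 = -24.81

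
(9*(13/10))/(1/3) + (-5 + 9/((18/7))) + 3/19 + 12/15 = 3283/95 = 34.56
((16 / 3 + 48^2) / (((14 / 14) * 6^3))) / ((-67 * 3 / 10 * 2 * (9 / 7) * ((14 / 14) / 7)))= -212170 / 146529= -1.45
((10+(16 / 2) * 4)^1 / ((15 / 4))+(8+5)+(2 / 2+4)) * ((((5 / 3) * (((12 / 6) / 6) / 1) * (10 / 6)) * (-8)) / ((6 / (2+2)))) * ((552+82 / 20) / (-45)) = 1781.96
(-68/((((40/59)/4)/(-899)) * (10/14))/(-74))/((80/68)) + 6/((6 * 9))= -965698987/166500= -5799.99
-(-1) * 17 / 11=17 / 11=1.55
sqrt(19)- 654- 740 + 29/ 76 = -105915/ 76 + sqrt(19) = -1389.26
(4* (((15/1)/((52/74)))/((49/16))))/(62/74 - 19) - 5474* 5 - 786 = -28157.54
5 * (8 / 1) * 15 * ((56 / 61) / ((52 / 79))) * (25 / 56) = 296250 / 793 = 373.58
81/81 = 1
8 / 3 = 2.67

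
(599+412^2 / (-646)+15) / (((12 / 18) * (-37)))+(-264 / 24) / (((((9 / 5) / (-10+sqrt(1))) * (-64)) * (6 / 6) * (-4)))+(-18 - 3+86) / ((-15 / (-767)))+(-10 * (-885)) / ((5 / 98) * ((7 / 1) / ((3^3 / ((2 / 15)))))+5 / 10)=109397760873779 / 5222491392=20947.43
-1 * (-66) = 66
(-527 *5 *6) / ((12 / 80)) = -105400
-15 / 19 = -0.79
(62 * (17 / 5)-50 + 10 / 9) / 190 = 3643 / 4275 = 0.85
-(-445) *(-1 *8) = -3560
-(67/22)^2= -4489/484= -9.27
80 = 80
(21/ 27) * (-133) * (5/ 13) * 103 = -479465/ 117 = -4097.99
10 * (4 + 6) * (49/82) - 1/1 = 2409/41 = 58.76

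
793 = 793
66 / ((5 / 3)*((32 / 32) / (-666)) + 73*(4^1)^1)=131868 / 583411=0.23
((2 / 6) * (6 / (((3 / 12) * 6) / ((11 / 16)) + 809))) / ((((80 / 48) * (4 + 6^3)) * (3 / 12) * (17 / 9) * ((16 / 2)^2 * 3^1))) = 9 / 121352800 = 0.00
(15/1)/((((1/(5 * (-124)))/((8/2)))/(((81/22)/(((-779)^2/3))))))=-4519800/6675251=-0.68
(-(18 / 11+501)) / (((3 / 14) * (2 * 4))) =-12901 / 44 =-293.20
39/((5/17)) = 663/5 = 132.60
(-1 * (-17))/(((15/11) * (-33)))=-17/45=-0.38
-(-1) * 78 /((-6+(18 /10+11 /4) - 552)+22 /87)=-135720 /962563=-0.14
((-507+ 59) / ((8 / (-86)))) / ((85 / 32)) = 154112 / 85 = 1813.08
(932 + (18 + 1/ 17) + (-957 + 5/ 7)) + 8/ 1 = 211/ 119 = 1.77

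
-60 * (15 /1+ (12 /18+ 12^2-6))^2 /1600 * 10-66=-214105 /24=-8921.04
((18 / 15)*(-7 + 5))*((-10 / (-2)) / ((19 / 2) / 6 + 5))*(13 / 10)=-936 / 395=-2.37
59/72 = 0.82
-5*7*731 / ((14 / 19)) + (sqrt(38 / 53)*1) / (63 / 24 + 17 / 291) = -69445 / 2 + 2328*sqrt(2014) / 331091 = -34722.18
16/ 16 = 1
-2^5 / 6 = -16 / 3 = -5.33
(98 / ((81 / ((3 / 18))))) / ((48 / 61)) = 2989 / 11664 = 0.26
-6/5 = -1.20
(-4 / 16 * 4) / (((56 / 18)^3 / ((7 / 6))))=-243 / 6272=-0.04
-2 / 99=-0.02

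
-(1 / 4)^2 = -1 / 16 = -0.06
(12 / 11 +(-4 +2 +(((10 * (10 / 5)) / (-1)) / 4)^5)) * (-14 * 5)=2406950 / 11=218813.64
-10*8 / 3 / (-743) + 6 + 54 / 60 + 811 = 18231791 / 22290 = 817.94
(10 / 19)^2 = 100 / 361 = 0.28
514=514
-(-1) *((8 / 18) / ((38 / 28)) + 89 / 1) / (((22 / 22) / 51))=259675 / 57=4555.70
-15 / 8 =-1.88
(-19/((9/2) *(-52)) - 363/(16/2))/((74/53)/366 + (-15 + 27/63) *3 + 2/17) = 16310501165/15697970808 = 1.04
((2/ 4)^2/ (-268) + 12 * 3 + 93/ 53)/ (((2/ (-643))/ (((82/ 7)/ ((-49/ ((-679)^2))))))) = 532070819654873/ 397712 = 1337829433.50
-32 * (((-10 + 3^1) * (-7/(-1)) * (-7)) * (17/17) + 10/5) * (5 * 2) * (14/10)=-154560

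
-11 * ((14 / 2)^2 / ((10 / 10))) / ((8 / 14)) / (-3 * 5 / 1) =3773 / 60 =62.88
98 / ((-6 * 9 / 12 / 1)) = -21.78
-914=-914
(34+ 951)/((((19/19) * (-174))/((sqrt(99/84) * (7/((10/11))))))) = -47.32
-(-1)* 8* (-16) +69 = -59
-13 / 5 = -2.60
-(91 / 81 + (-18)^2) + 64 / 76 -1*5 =-506764 / 1539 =-329.28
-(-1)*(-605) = -605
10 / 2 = 5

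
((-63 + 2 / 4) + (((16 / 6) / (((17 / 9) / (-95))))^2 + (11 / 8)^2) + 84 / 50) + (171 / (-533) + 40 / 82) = 4418712986981 / 246459200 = 17928.78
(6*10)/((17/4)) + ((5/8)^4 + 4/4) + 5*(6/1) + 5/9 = 45.83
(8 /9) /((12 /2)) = 4 /27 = 0.15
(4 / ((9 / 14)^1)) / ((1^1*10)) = 28 / 45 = 0.62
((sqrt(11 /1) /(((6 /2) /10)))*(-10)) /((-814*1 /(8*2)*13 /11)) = 800*sqrt(11) /1443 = 1.84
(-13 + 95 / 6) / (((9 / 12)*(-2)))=-1.89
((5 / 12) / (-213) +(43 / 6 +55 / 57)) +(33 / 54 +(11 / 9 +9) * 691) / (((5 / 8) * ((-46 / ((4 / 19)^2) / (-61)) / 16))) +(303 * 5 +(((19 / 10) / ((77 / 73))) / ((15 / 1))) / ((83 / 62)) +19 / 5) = 41218313602372817 / 3390819824700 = 12155.85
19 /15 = 1.27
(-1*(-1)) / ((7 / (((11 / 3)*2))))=22 / 21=1.05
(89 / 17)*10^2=8900 / 17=523.53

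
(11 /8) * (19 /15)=209 /120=1.74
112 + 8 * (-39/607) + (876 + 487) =895013/607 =1474.49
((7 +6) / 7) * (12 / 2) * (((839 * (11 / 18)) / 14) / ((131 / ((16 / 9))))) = 959816 / 173313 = 5.54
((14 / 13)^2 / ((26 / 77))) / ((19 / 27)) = 203742 / 41743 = 4.88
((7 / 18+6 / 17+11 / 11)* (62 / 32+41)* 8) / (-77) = -122057 / 15708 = -7.77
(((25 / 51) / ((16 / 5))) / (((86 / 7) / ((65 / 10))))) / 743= 11375 / 104281536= 0.00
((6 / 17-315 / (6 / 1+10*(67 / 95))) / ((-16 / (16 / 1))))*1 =100257 / 4216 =23.78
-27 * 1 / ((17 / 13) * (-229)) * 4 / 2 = 702 / 3893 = 0.18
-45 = -45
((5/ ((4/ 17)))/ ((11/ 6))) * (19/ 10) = 969/ 44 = 22.02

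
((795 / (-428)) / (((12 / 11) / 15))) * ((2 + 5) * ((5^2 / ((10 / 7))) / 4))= -10712625 / 13696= -782.17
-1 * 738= -738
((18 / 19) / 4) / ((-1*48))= -3 / 608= -0.00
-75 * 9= -675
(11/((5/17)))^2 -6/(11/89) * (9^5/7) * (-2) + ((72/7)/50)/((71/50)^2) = 7961256892433/9703925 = 820416.16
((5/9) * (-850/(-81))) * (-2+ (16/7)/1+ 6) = 187000/5103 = 36.65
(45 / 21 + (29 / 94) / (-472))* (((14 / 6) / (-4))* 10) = -3326585 / 266208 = -12.50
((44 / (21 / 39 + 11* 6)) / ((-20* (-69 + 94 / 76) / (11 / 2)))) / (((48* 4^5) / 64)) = 29887 / 8553120000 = 0.00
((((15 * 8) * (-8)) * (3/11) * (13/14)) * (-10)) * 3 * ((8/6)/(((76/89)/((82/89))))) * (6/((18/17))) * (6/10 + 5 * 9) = 208765440/77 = 2711239.48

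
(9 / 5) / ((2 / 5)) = 9 / 2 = 4.50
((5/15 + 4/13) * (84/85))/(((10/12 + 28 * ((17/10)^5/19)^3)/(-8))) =-5761560000000000000000/14231904757057055095313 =-0.40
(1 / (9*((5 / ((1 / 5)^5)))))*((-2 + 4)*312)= 0.00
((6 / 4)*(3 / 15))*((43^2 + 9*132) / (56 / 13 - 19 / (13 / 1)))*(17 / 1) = 5441.98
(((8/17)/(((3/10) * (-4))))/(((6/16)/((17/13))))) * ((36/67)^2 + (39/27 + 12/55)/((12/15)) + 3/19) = -3411141160/987925653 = -3.45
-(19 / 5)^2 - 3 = -436 / 25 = -17.44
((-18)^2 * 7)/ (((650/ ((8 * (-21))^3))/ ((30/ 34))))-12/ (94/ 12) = -758158586568/ 51935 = -14598220.59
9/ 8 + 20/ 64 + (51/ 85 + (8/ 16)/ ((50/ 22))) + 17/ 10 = 1583/ 400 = 3.96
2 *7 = 14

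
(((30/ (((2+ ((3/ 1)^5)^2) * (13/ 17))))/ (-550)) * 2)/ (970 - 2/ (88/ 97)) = -408/ 163446967645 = -0.00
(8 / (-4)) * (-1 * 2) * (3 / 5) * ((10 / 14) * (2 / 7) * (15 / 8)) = 45 / 49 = 0.92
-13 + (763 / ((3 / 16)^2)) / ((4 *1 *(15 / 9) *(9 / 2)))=710.44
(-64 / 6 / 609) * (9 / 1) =-32 / 203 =-0.16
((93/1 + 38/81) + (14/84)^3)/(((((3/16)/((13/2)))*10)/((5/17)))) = 46319/486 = 95.31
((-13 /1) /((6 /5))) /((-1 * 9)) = 65 /54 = 1.20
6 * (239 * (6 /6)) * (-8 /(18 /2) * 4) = -15296 /3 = -5098.67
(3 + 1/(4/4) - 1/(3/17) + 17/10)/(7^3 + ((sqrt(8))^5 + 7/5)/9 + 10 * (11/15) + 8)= 12099/129711112 - 60 * sqrt(2)/16213889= 0.00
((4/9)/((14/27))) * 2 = 12/7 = 1.71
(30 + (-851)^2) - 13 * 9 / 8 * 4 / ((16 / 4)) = 5793731 / 8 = 724216.38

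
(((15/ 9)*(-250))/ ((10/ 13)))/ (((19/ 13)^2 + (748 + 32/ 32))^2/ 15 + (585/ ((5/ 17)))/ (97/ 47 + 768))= -494051748125/ 34309639588041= -0.01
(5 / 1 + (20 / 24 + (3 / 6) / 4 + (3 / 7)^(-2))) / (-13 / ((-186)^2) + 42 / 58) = 22880449 / 1452278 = 15.75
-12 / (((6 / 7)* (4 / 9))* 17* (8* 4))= -63 / 1088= -0.06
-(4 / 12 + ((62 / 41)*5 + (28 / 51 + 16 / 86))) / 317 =-258631 / 9500807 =-0.03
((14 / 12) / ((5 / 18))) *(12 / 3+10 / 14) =99 / 5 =19.80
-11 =-11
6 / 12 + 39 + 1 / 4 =159 / 4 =39.75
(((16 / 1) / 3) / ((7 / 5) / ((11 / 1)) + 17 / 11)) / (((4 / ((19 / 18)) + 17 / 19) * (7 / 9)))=12540 / 14329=0.88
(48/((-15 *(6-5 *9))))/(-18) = -8/1755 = -0.00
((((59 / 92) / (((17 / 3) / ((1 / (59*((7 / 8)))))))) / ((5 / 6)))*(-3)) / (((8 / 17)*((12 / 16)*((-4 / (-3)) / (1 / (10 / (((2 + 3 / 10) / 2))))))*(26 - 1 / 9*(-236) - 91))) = 243 / 4886000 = 0.00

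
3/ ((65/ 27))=81/ 65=1.25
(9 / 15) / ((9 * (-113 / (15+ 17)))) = -32 / 1695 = -0.02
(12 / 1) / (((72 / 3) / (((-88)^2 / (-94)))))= -1936 / 47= -41.19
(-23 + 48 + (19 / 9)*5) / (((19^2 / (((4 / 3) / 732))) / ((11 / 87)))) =3520 / 155181987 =0.00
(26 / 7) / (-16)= -13 / 56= -0.23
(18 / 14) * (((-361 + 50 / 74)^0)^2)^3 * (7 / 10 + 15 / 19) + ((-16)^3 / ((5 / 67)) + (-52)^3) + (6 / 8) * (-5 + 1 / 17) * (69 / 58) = -12818535822 / 65569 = -195496.89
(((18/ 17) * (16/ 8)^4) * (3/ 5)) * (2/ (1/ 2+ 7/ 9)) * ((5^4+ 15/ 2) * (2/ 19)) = 342144/ 323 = 1059.27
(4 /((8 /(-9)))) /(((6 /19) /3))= -171 /4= -42.75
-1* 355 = -355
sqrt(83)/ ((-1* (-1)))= 9.11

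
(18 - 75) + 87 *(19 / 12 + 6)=2411 / 4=602.75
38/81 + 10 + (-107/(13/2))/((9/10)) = -8236/1053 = -7.82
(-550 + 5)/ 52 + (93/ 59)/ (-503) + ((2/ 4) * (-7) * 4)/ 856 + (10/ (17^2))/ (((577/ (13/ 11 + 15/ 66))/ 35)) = -1589721673539481/ 151440998156162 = -10.50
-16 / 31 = -0.52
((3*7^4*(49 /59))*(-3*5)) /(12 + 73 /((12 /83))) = -63530460 /365977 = -173.59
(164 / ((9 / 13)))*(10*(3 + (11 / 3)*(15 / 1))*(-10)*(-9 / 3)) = 12365600 / 3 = 4121866.67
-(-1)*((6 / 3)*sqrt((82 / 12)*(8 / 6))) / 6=sqrt(82) / 9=1.01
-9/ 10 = -0.90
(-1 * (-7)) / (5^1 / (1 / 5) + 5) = 7 / 30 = 0.23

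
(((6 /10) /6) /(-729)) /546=-0.00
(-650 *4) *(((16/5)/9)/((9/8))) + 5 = -66155/81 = -816.73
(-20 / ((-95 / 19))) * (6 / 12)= 2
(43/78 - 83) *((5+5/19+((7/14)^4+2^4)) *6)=-41692173/3952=-10549.64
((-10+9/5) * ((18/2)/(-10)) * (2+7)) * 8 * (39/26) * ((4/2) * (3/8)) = 29889/50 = 597.78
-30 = -30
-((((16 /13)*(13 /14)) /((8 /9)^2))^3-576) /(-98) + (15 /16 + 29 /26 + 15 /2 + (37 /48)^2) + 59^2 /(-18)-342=-1069406721679 /2013613056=-531.09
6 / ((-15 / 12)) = -24 / 5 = -4.80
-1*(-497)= 497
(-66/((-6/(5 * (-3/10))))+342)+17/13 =8497/26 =326.81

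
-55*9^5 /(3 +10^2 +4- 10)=-3247695 /97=-33481.39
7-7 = 0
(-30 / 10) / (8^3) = -3 / 512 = -0.01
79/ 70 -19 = -1251/ 70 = -17.87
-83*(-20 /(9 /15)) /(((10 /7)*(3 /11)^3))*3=7733110 /27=286411.48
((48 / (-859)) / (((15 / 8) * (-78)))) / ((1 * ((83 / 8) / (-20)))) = -2048 / 2780583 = -0.00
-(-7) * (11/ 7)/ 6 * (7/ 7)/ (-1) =-11/ 6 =-1.83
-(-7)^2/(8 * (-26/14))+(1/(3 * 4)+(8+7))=18.38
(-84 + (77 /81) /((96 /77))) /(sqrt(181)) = -647255 * sqrt(181) /1407456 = -6.19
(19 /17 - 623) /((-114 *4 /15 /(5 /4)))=66075 /2584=25.57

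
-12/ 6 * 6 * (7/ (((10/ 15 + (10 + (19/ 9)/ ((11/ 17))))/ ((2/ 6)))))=-396/ 197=-2.01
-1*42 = -42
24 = 24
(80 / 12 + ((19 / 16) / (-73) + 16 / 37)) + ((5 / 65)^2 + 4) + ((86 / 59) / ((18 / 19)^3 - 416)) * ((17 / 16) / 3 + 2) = 20393830927602095 / 1840518152461248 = 11.08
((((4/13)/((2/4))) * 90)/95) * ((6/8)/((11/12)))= 1296/2717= 0.48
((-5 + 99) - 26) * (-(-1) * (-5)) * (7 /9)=-2380 /9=-264.44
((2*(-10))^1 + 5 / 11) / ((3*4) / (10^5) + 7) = -5375000 / 1925033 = -2.79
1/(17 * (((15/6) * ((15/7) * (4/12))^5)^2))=0.27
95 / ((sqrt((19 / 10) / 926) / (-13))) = -27264.38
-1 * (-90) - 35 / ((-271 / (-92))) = 21170 / 271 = 78.12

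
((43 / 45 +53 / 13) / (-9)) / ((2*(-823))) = 1472 / 4333095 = 0.00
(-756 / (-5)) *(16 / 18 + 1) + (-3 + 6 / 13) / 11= 18549 / 65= 285.37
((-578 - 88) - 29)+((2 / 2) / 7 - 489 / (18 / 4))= -16874 / 21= -803.52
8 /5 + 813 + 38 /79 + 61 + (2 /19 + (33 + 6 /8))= 27316287 /30020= 909.94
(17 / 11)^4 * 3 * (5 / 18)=417605 / 87846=4.75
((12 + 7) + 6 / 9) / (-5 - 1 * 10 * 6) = -0.30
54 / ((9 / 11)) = 66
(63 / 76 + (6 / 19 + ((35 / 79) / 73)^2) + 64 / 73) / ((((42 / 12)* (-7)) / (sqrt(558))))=-15328705785* sqrt(62) / 61926934118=-1.95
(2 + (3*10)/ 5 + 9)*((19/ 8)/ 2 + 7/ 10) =32.09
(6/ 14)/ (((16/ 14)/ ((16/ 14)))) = 3/ 7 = 0.43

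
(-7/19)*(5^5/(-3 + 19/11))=34375/38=904.61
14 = 14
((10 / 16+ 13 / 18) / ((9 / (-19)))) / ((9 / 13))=-23959 / 5832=-4.11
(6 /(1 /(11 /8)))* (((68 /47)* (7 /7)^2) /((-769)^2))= 561 /27793967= 0.00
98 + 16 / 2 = 106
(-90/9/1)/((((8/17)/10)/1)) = -425/2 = -212.50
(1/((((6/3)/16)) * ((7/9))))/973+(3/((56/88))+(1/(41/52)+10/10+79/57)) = 133372937/15917307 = 8.38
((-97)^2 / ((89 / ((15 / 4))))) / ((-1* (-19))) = 141135 / 6764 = 20.87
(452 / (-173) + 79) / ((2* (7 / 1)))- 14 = -20693 / 2422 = -8.54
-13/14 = -0.93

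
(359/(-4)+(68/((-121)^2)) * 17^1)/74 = -5251495/4333736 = -1.21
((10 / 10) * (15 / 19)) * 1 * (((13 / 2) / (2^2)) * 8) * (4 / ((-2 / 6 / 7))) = -16380 / 19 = -862.11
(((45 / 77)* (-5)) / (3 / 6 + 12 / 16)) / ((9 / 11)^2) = -220 / 63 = -3.49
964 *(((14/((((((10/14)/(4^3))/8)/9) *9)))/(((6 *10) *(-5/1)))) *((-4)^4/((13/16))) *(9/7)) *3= -63682117632/1625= -39188995.47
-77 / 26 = -2.96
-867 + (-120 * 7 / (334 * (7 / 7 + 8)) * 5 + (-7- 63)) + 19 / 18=-2817649 / 3006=-937.34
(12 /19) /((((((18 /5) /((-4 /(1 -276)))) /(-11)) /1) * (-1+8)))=-8 /1995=-0.00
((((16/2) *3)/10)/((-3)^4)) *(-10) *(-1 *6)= 16/9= 1.78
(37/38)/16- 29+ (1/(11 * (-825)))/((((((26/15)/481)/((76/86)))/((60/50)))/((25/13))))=-1192672749/41124512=-29.00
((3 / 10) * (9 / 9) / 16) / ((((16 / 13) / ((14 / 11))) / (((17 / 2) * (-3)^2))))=41769 / 28160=1.48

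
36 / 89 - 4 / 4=-53 / 89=-0.60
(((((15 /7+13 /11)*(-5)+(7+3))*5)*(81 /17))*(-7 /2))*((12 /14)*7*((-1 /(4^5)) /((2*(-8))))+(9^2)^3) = 26447905400625 /90112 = 293500370.66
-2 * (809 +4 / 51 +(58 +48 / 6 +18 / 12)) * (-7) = 625877 / 51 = 12272.10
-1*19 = -19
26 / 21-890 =-18664 / 21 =-888.76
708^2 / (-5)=-501264 / 5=-100252.80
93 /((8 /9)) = 837 /8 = 104.62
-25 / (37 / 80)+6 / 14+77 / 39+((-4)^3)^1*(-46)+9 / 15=146108383 / 50505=2892.95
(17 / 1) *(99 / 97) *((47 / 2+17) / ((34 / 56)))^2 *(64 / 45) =905313024 / 8245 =109801.46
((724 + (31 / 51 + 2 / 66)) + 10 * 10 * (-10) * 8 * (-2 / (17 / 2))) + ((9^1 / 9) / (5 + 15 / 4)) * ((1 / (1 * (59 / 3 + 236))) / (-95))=3729833286818 / 1430704275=2606.99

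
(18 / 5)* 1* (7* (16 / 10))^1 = 1008 / 25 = 40.32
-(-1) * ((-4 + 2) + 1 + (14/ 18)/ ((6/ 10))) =0.30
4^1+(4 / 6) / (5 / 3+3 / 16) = 388 / 89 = 4.36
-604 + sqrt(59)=-596.32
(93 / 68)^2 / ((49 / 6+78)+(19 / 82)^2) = 43616907 / 2010557972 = 0.02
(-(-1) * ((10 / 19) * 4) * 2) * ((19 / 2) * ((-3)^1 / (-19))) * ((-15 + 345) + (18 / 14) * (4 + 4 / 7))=1974960 / 931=2121.33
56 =56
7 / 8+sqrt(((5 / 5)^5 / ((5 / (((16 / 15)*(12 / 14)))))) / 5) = 4*sqrt(70) / 175+7 / 8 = 1.07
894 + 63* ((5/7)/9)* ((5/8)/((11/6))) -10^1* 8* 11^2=-386509/44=-8784.30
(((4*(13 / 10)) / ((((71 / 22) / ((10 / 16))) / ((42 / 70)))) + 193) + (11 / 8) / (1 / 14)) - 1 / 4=150949 / 710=212.60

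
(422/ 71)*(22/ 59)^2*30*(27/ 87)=7.69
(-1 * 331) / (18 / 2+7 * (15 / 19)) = -22.79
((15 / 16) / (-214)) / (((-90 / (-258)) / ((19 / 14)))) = -817 / 47936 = -0.02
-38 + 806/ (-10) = -593/ 5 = -118.60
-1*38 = -38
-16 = -16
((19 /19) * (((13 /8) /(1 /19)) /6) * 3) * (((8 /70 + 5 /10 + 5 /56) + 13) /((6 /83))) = 2926.43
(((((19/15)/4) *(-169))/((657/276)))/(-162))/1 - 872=-871.86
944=944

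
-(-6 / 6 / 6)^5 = 1 / 7776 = 0.00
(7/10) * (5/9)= 7/18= 0.39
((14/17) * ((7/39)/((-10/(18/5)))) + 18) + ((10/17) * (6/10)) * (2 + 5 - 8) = 5718/325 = 17.59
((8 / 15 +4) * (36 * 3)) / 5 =2448 / 25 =97.92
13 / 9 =1.44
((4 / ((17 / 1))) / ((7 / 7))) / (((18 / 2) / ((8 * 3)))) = 32 / 51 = 0.63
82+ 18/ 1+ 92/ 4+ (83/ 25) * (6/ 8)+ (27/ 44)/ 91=3140556/ 25025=125.50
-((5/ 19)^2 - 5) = 1780/ 361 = 4.93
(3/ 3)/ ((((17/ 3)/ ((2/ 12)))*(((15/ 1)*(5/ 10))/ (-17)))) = -1/ 15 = -0.07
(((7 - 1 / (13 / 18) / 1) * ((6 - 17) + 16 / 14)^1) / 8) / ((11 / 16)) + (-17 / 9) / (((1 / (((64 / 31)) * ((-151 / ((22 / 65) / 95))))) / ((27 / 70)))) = 1977920586 / 31031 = 63740.15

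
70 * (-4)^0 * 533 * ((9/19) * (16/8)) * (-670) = -449958600/19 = -23682031.58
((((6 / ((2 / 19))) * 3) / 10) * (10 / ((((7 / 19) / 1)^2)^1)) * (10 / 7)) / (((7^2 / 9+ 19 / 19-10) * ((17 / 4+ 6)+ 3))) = -2777895 / 72716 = -38.20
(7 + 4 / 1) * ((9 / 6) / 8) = 33 / 16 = 2.06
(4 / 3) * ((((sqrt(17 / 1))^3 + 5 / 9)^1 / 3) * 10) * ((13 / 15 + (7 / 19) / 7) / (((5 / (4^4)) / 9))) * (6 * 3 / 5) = 1073152 / 285 + 54730752 * sqrt(17) / 475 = 478840.54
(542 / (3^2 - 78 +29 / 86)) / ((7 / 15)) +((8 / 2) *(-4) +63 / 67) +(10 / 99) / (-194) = -170075884690 / 5318996067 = -31.98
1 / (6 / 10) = 5 / 3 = 1.67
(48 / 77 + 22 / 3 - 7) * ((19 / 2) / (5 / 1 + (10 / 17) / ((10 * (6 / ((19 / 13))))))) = 1.81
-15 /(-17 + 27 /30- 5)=150 /211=0.71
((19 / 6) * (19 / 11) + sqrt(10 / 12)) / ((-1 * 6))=-361 / 396- sqrt(30) / 36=-1.06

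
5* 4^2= 80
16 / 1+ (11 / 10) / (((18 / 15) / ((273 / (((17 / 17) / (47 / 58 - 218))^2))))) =158843308705 / 13456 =11804645.42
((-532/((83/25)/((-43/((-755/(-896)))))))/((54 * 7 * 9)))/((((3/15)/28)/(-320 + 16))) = -311552819200/3045519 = -102298.76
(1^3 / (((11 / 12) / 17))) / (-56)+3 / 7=15 / 154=0.10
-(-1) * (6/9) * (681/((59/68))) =30872/59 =523.25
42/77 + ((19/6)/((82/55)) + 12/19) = 339437/102828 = 3.30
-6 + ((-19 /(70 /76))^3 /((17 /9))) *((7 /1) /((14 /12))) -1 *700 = -28589.82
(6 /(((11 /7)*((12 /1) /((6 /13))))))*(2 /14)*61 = 183 /143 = 1.28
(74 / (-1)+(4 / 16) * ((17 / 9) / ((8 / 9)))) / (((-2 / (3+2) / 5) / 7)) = 411425 / 64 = 6428.52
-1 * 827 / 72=-827 / 72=-11.49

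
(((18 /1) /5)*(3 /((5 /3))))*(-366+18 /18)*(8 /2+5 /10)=-53217 /5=-10643.40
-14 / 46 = -0.30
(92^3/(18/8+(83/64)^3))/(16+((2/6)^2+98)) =1837155483648/1192974497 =1539.98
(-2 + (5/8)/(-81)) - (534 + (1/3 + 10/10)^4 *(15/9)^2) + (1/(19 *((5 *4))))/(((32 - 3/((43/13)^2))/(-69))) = -17706053568713/32500540440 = -544.79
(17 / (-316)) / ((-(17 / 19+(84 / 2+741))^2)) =6137 / 70098670576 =0.00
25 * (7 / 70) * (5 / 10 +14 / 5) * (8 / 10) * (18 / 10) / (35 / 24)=7128 / 875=8.15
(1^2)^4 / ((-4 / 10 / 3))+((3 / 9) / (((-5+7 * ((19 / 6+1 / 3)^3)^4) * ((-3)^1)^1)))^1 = -13080013648337 / 1744001818686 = -7.50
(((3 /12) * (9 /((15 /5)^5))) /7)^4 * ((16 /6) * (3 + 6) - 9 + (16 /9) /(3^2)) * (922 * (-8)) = -567491 /1653682833936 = -0.00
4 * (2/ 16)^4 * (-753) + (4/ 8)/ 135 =-101143/ 138240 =-0.73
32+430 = 462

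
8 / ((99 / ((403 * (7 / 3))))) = 22568 / 297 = 75.99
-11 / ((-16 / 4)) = 11 / 4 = 2.75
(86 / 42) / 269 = 43 / 5649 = 0.01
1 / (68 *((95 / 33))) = 33 / 6460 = 0.01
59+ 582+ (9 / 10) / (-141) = 301267 / 470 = 640.99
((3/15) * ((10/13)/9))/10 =1/585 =0.00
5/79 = 0.06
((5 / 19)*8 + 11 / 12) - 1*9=-1363 / 228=-5.98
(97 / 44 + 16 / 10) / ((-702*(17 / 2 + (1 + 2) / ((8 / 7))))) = -31 / 63635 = -0.00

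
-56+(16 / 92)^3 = -681288 / 12167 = -55.99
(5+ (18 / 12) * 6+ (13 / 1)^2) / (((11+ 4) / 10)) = 122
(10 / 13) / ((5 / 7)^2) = 98 / 65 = 1.51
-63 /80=-0.79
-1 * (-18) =18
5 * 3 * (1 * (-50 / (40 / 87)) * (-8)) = 13050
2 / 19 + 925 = 925.11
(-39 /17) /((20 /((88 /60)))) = -143 /850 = -0.17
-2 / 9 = -0.22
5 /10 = 1 /2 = 0.50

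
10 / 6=5 / 3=1.67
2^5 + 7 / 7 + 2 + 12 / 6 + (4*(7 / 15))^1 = 583 / 15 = 38.87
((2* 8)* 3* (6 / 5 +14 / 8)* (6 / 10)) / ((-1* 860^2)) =-531 / 4622500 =-0.00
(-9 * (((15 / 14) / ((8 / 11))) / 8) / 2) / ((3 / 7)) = -495 / 256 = -1.93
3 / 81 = 1 / 27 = 0.04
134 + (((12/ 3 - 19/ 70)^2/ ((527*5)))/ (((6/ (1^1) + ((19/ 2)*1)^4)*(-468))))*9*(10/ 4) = 293331738367979/ 2189042824150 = 134.00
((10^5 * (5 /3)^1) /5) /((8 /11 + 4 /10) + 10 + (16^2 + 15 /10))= 11000000 /88647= 124.09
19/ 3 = 6.33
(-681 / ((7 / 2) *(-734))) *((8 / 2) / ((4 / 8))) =5448 / 2569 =2.12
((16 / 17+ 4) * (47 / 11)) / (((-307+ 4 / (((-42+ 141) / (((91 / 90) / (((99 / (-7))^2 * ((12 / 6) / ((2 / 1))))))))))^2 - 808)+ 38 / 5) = 0.00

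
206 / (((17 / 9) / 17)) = 1854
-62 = -62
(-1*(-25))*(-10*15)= -3750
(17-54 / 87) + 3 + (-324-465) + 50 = -20869 / 29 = -719.62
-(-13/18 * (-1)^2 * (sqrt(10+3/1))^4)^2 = -4826809/324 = -14897.56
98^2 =9604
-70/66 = -35/33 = -1.06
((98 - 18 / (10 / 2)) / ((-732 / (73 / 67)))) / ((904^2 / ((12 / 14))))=-4307 / 29224665680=-0.00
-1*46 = -46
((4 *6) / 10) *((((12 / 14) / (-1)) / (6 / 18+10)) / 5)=-0.04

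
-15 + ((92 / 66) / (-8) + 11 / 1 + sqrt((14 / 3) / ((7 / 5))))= -551 / 132 + sqrt(30) / 3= -2.35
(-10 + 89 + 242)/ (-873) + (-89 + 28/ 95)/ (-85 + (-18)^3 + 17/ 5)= -19219829/ 54493824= -0.35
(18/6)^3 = 27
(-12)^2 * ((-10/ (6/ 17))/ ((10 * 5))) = -408/ 5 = -81.60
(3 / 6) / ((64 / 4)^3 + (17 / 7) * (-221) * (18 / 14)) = 49 / 333782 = 0.00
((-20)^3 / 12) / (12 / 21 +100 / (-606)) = -1640.37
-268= -268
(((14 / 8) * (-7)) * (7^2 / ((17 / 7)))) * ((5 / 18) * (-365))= 30672775 / 1224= 25059.46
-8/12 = -2/3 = -0.67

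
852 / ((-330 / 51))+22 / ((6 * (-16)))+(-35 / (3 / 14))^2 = 210243337 / 7920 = 26545.88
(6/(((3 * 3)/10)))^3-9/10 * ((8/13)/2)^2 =6758056/22815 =296.21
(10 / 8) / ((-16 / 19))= -95 / 64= -1.48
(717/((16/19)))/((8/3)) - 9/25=1020573/3200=318.93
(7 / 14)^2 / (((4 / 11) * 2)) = 11 / 32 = 0.34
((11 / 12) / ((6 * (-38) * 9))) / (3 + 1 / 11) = -0.00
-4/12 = -1/3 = -0.33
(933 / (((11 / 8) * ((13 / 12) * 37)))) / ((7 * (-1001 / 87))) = -7792416 / 37074037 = -0.21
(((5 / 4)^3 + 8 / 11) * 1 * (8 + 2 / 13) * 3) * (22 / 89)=300033 / 18512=16.21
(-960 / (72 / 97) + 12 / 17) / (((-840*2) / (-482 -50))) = -313139 / 765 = -409.33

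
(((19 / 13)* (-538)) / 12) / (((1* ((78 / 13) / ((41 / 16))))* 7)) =-209551 / 52416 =-4.00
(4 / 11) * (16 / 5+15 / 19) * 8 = 11.61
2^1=2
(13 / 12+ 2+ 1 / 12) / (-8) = -19 / 48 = -0.40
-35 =-35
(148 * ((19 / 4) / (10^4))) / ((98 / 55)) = 7733 / 196000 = 0.04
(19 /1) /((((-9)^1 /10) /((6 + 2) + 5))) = -2470 /9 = -274.44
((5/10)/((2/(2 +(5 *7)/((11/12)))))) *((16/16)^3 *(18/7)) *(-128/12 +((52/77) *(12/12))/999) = -181321660/658119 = -275.52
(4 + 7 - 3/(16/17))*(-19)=-2375/16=-148.44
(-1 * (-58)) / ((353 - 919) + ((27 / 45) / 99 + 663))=4785 / 8003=0.60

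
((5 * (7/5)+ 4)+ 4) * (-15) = -225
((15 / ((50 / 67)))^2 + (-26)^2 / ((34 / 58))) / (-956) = -2647217 / 1625200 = -1.63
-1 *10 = -10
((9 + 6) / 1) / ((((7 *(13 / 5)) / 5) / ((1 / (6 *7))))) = 125 / 1274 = 0.10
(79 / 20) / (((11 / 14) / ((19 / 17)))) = 10507 / 1870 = 5.62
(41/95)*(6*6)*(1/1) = 1476/95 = 15.54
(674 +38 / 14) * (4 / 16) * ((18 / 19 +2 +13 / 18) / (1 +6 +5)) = 51.73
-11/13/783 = -11/10179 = -0.00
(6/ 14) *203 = 87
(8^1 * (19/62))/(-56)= -19/434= -0.04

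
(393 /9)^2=17161 /9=1906.78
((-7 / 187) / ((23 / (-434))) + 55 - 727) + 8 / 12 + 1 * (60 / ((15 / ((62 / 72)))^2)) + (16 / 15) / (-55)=-70071470639 / 104514300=-670.45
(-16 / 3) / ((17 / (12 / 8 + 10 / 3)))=-232 / 153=-1.52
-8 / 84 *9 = -6 / 7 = -0.86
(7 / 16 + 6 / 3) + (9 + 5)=263 / 16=16.44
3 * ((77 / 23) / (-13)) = -231 / 299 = -0.77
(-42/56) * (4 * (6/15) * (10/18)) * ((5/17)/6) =-5/153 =-0.03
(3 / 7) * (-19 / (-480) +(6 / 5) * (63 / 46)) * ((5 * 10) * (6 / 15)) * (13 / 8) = 241553 / 10304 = 23.44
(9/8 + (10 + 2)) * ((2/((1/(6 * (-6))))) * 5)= -4725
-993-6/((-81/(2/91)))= -2439797/2457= -993.00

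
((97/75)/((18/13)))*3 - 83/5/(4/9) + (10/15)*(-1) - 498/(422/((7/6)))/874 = -730611794/20746575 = -35.22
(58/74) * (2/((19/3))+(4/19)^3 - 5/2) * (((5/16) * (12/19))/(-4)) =12978225/154300064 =0.08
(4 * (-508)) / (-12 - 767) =2032 / 779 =2.61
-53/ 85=-0.62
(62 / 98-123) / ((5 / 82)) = -491672 / 245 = -2006.82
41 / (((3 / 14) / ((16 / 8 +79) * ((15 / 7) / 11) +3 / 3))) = 105944 / 33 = 3210.42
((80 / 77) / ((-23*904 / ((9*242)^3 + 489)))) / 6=-2459939105 / 28589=-86044.95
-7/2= -3.50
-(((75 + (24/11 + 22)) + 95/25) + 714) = -44934/55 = -816.98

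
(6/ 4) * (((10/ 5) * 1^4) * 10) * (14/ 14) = 30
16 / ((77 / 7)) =16 / 11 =1.45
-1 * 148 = -148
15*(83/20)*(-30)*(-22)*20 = 821700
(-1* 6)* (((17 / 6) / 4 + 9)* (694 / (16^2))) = -80851 / 512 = -157.91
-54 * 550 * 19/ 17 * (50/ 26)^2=-352687500/ 2873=-122759.31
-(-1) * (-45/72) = -5/8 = -0.62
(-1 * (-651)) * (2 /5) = 1302 /5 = 260.40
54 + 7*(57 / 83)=58.81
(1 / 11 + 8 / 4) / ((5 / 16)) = 368 / 55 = 6.69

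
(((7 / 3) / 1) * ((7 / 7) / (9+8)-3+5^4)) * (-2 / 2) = -24675 / 17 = -1451.47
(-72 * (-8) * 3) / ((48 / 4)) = 144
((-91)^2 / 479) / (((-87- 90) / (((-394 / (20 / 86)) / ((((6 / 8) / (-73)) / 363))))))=-2478481537532 / 423915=-5846647.41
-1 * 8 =-8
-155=-155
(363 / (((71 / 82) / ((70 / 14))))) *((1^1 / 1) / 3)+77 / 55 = 248547 / 355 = 700.13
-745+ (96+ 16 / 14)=-4535 / 7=-647.86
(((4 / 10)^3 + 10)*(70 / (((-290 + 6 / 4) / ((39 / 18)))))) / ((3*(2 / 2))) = -228956 / 129825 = -1.76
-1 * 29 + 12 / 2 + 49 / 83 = -1860 / 83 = -22.41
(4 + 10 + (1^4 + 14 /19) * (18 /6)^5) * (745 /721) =6172325 /13699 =450.57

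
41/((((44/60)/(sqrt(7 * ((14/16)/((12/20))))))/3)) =4305 * sqrt(30)/44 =535.90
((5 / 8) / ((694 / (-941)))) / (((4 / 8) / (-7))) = 32935 / 2776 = 11.86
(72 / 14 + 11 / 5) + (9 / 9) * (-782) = -774.66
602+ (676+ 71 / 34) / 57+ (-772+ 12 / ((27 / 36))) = -91799 / 646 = -142.10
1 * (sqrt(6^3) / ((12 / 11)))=11 * sqrt(6) / 2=13.47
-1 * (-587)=587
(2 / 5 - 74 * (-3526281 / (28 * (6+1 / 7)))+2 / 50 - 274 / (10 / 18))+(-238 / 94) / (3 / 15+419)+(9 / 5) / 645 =160611525840607 / 105900400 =1516628.13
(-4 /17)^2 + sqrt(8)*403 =16 /289 + 806*sqrt(2) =1139.91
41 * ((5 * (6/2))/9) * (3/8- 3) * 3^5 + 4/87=-30337303/696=-43588.08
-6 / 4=-1.50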